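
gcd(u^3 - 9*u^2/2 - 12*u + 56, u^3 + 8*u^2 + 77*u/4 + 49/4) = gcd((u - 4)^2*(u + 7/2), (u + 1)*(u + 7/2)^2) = u + 7/2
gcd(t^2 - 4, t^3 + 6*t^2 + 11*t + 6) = t + 2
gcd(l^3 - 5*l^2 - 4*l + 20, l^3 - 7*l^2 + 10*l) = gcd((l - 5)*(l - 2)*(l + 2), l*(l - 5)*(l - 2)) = l^2 - 7*l + 10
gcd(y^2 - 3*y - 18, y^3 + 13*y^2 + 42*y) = 1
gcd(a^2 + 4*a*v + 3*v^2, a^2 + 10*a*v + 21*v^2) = a + 3*v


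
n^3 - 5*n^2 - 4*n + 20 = (n - 5)*(n - 2)*(n + 2)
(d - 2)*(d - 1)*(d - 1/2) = d^3 - 7*d^2/2 + 7*d/2 - 1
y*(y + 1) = y^2 + y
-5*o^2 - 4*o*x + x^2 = (-5*o + x)*(o + x)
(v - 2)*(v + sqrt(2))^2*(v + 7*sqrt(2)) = v^4 - 2*v^3 + 9*sqrt(2)*v^3 - 18*sqrt(2)*v^2 + 30*v^2 - 60*v + 14*sqrt(2)*v - 28*sqrt(2)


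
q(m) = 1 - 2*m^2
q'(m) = -4*m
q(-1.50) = -3.50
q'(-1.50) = 6.00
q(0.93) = -0.73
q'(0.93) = -3.72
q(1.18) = -1.78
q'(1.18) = -4.72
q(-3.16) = -18.97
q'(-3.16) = 12.64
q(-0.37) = 0.73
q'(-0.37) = 1.48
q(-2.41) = -10.62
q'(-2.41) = 9.64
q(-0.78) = -0.22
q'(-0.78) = 3.12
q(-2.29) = -9.49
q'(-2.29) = 9.16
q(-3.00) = -17.00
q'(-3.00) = 12.00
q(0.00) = 1.00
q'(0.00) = 0.00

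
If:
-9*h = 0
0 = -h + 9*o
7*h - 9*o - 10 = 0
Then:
No Solution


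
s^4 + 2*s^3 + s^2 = s^2*(s + 1)^2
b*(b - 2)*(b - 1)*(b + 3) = b^4 - 7*b^2 + 6*b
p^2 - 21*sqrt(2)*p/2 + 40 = (p - 8*sqrt(2))*(p - 5*sqrt(2)/2)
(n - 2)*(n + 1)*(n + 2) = n^3 + n^2 - 4*n - 4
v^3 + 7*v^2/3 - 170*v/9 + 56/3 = (v - 7/3)*(v - 4/3)*(v + 6)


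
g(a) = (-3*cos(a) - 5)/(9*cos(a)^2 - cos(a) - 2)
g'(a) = (18*sin(a)*cos(a) - sin(a))*(-3*cos(a) - 5)/(9*cos(a)^2 - cos(a) - 2)^2 + 3*sin(a)/(9*cos(a)^2 - cos(a) - 2) = (27*sin(a)^2 - 90*cos(a) - 28)*sin(a)/(-9*cos(a)^2 + cos(a) + 2)^2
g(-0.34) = -1.55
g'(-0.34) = 1.43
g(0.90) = -8.02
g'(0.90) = -72.03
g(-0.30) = -1.50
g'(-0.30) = 1.19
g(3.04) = -0.26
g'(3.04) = 0.10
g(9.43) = -0.25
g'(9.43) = -0.01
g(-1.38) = 2.98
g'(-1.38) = 5.37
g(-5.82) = -1.78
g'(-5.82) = -2.48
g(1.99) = 37.09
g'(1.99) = 2741.96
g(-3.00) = -0.26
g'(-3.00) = -0.14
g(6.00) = -1.48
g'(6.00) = 1.10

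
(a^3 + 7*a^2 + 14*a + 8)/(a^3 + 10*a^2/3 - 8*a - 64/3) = 3*(a + 1)/(3*a - 8)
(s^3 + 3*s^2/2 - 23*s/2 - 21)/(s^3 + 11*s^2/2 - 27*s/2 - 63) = (s + 2)/(s + 6)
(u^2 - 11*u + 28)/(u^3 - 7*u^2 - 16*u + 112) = 1/(u + 4)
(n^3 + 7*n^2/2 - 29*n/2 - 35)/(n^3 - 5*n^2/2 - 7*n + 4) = (2*n^2 + 3*n - 35)/(2*n^2 - 9*n + 4)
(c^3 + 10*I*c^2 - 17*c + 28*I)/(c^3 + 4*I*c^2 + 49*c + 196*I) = (c - I)/(c - 7*I)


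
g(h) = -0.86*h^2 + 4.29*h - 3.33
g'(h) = 4.29 - 1.72*h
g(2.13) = 1.91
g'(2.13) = 0.63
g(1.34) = 0.87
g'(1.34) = 1.99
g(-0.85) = -7.60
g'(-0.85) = 5.75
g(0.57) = -1.16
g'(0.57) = 3.31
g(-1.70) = -13.11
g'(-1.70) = 7.21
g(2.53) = 2.02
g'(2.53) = -0.06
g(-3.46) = -28.47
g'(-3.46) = 10.24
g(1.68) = 1.45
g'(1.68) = 1.40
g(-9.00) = -111.60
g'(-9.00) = 19.77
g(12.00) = -75.69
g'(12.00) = -16.35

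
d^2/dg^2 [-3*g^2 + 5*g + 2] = -6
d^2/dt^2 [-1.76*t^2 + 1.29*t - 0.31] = -3.52000000000000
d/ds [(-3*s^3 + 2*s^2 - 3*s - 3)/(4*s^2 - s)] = (-12*s^4 + 6*s^3 + 10*s^2 + 24*s - 3)/(s^2*(16*s^2 - 8*s + 1))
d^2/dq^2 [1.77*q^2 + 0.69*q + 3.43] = 3.54000000000000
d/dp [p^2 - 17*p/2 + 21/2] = 2*p - 17/2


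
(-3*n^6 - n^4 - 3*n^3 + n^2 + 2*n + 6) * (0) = 0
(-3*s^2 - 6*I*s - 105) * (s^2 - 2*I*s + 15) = -3*s^4 - 162*s^2 + 120*I*s - 1575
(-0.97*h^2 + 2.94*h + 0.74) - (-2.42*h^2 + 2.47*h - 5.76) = 1.45*h^2 + 0.47*h + 6.5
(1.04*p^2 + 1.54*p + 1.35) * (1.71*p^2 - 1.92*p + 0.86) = 1.7784*p^4 + 0.6366*p^3 + 0.2461*p^2 - 1.2676*p + 1.161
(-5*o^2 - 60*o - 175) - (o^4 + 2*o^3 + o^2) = -o^4 - 2*o^3 - 6*o^2 - 60*o - 175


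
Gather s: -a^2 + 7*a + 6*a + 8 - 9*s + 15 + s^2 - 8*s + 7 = -a^2 + 13*a + s^2 - 17*s + 30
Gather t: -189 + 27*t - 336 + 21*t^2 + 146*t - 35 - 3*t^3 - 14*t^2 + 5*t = -3*t^3 + 7*t^2 + 178*t - 560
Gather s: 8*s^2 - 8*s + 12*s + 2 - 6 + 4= 8*s^2 + 4*s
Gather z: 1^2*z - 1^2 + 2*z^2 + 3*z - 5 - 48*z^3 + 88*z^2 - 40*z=-48*z^3 + 90*z^2 - 36*z - 6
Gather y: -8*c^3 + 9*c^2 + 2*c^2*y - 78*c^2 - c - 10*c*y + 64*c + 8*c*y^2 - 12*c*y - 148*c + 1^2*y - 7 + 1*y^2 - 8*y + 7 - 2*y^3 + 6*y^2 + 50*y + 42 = -8*c^3 - 69*c^2 - 85*c - 2*y^3 + y^2*(8*c + 7) + y*(2*c^2 - 22*c + 43) + 42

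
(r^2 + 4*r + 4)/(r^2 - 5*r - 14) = (r + 2)/(r - 7)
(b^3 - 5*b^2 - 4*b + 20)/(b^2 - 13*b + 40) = (b^2 - 4)/(b - 8)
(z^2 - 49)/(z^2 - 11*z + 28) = (z + 7)/(z - 4)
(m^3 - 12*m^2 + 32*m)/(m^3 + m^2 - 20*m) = (m - 8)/(m + 5)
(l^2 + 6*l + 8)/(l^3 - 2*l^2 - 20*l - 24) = (l + 4)/(l^2 - 4*l - 12)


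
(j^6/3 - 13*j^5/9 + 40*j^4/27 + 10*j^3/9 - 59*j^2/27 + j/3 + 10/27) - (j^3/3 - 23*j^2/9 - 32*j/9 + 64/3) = j^6/3 - 13*j^5/9 + 40*j^4/27 + 7*j^3/9 + 10*j^2/27 + 35*j/9 - 566/27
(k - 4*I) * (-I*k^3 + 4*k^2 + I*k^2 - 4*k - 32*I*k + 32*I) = -I*k^4 + I*k^3 - 48*I*k^2 - 128*k + 48*I*k + 128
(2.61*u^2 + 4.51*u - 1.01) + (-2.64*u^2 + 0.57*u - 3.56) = -0.0300000000000002*u^2 + 5.08*u - 4.57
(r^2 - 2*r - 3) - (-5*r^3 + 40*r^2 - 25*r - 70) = 5*r^3 - 39*r^2 + 23*r + 67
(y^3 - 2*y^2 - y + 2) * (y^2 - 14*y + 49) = y^5 - 16*y^4 + 76*y^3 - 82*y^2 - 77*y + 98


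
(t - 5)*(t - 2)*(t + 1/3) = t^3 - 20*t^2/3 + 23*t/3 + 10/3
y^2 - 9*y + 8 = (y - 8)*(y - 1)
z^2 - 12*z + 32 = (z - 8)*(z - 4)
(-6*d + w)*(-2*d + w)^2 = -24*d^3 + 28*d^2*w - 10*d*w^2 + w^3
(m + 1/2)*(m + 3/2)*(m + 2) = m^3 + 4*m^2 + 19*m/4 + 3/2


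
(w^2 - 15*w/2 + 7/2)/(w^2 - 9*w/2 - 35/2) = (2*w - 1)/(2*w + 5)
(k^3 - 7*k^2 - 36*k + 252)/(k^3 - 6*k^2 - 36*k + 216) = (k - 7)/(k - 6)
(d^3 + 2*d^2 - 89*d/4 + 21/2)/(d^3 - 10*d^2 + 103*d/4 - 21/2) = (d + 6)/(d - 6)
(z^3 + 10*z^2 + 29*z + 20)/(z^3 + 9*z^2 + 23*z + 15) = (z + 4)/(z + 3)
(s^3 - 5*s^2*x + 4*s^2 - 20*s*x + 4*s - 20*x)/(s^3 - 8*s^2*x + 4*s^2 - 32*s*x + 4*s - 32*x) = (-s + 5*x)/(-s + 8*x)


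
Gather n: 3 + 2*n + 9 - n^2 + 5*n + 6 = -n^2 + 7*n + 18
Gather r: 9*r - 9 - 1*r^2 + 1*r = -r^2 + 10*r - 9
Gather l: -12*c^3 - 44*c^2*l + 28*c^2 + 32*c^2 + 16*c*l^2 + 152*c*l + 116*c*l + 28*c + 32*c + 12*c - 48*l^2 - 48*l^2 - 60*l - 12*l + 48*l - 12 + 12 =-12*c^3 + 60*c^2 + 72*c + l^2*(16*c - 96) + l*(-44*c^2 + 268*c - 24)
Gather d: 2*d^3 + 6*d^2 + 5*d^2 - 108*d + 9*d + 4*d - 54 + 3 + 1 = 2*d^3 + 11*d^2 - 95*d - 50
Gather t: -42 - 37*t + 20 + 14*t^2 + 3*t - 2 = 14*t^2 - 34*t - 24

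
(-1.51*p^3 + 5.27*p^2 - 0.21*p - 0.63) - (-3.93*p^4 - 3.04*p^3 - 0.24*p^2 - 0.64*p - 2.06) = 3.93*p^4 + 1.53*p^3 + 5.51*p^2 + 0.43*p + 1.43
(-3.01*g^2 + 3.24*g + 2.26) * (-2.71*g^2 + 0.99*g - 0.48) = 8.1571*g^4 - 11.7603*g^3 - 1.4722*g^2 + 0.682199999999999*g - 1.0848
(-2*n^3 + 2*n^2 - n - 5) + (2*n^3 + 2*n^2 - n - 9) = 4*n^2 - 2*n - 14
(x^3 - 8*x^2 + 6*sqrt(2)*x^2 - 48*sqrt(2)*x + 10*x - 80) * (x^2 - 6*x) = x^5 - 14*x^4 + 6*sqrt(2)*x^4 - 84*sqrt(2)*x^3 + 58*x^3 - 140*x^2 + 288*sqrt(2)*x^2 + 480*x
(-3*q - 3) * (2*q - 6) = -6*q^2 + 12*q + 18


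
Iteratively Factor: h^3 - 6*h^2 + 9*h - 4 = (h - 1)*(h^2 - 5*h + 4) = (h - 4)*(h - 1)*(h - 1)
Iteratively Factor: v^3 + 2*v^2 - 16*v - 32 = (v - 4)*(v^2 + 6*v + 8) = (v - 4)*(v + 2)*(v + 4)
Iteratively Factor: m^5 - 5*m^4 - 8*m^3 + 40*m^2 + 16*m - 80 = (m - 2)*(m^4 - 3*m^3 - 14*m^2 + 12*m + 40) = (m - 5)*(m - 2)*(m^3 + 2*m^2 - 4*m - 8) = (m - 5)*(m - 2)*(m + 2)*(m^2 - 4) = (m - 5)*(m - 2)^2*(m + 2)*(m + 2)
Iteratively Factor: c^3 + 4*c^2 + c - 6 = (c + 3)*(c^2 + c - 2) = (c + 2)*(c + 3)*(c - 1)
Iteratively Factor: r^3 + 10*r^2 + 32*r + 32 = (r + 2)*(r^2 + 8*r + 16) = (r + 2)*(r + 4)*(r + 4)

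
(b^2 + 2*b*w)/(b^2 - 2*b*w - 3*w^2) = b*(-b - 2*w)/(-b^2 + 2*b*w + 3*w^2)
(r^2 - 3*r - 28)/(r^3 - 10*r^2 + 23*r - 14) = (r + 4)/(r^2 - 3*r + 2)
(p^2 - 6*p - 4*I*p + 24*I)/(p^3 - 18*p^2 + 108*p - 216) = (p - 4*I)/(p^2 - 12*p + 36)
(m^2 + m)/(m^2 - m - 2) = m/(m - 2)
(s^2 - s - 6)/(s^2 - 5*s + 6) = (s + 2)/(s - 2)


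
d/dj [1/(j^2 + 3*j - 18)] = (-2*j - 3)/(j^2 + 3*j - 18)^2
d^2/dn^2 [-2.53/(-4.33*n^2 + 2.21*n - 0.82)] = (-94.869434*n^2 + 48.420658*n + 2.53*(8.66*n - 2.21)*(17.32*n - 4.42) - 17.966036)/(4.33*n^2 - 2.21*n + 0.82)^3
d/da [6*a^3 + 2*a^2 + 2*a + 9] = 18*a^2 + 4*a + 2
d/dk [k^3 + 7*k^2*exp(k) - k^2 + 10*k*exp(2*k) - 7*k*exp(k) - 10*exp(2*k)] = 7*k^2*exp(k) + 3*k^2 + 20*k*exp(2*k) + 7*k*exp(k) - 2*k - 10*exp(2*k) - 7*exp(k)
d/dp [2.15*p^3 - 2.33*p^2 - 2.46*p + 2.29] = 6.45*p^2 - 4.66*p - 2.46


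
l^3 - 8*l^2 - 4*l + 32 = (l - 8)*(l - 2)*(l + 2)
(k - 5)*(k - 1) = k^2 - 6*k + 5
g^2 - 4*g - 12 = (g - 6)*(g + 2)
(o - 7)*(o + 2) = o^2 - 5*o - 14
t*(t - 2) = t^2 - 2*t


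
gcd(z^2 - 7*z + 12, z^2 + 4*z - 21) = z - 3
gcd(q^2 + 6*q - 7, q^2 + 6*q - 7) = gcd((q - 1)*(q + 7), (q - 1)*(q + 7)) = q^2 + 6*q - 7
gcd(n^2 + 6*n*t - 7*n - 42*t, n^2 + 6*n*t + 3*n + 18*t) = n + 6*t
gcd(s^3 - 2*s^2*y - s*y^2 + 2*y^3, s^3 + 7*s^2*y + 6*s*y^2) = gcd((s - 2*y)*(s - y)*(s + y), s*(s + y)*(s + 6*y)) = s + y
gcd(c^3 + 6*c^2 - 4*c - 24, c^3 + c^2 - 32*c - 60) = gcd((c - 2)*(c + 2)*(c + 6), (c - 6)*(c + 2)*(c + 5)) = c + 2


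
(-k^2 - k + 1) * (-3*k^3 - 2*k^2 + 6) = 3*k^5 + 5*k^4 - k^3 - 8*k^2 - 6*k + 6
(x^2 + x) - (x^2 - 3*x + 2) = 4*x - 2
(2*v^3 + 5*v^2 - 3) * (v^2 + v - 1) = 2*v^5 + 7*v^4 + 3*v^3 - 8*v^2 - 3*v + 3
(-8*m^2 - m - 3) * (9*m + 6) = -72*m^3 - 57*m^2 - 33*m - 18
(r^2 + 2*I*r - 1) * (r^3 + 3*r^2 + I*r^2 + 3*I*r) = r^5 + 3*r^4 + 3*I*r^4 - 3*r^3 + 9*I*r^3 - 9*r^2 - I*r^2 - 3*I*r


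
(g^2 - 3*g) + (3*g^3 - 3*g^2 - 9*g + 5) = 3*g^3 - 2*g^2 - 12*g + 5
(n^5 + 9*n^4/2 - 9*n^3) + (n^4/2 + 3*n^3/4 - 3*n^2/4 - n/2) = n^5 + 5*n^4 - 33*n^3/4 - 3*n^2/4 - n/2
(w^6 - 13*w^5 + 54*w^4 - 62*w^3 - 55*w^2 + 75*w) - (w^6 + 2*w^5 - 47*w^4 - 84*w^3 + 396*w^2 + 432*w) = -15*w^5 + 101*w^4 + 22*w^3 - 451*w^2 - 357*w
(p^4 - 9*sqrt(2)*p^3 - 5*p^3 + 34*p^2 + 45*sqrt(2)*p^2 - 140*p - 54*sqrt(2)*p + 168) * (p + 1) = p^5 - 9*sqrt(2)*p^4 - 4*p^4 + 29*p^3 + 36*sqrt(2)*p^3 - 106*p^2 - 9*sqrt(2)*p^2 - 54*sqrt(2)*p + 28*p + 168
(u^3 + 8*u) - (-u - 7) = u^3 + 9*u + 7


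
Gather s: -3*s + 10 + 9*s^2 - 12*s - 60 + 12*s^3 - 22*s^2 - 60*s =12*s^3 - 13*s^2 - 75*s - 50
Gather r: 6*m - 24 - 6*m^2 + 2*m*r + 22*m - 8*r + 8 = -6*m^2 + 28*m + r*(2*m - 8) - 16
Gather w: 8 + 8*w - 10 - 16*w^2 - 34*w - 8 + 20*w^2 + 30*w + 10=4*w^2 + 4*w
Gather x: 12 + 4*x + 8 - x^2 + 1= -x^2 + 4*x + 21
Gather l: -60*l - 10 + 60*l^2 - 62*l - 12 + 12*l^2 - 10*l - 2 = 72*l^2 - 132*l - 24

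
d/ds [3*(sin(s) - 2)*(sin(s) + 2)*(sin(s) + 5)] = 3*(3*sin(s)^2 + 10*sin(s) - 4)*cos(s)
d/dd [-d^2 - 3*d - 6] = -2*d - 3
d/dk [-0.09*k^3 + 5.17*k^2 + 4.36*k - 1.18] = -0.27*k^2 + 10.34*k + 4.36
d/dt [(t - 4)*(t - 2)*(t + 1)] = 3*t^2 - 10*t + 2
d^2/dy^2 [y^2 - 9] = 2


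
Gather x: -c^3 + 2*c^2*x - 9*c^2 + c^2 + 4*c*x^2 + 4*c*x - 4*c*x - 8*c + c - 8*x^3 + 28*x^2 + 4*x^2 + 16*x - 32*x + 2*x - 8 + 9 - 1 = -c^3 - 8*c^2 - 7*c - 8*x^3 + x^2*(4*c + 32) + x*(2*c^2 - 14)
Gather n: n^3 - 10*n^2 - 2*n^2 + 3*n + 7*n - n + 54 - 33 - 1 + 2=n^3 - 12*n^2 + 9*n + 22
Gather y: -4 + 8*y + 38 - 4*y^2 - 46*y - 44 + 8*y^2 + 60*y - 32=4*y^2 + 22*y - 42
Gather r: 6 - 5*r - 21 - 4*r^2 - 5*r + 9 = -4*r^2 - 10*r - 6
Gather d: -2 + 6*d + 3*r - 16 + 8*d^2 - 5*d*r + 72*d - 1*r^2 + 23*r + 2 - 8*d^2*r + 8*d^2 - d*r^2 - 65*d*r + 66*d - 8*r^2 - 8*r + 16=d^2*(16 - 8*r) + d*(-r^2 - 70*r + 144) - 9*r^2 + 18*r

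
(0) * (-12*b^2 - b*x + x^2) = 0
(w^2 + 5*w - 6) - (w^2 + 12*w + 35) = -7*w - 41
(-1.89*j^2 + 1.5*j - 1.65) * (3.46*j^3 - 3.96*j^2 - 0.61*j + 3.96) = -6.5394*j^5 + 12.6744*j^4 - 10.4961*j^3 - 1.8654*j^2 + 6.9465*j - 6.534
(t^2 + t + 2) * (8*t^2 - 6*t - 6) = 8*t^4 + 2*t^3 + 4*t^2 - 18*t - 12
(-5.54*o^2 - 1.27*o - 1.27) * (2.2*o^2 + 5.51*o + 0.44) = -12.188*o^4 - 33.3194*o^3 - 12.2293*o^2 - 7.5565*o - 0.5588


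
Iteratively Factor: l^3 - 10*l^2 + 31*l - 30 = (l - 5)*(l^2 - 5*l + 6) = (l - 5)*(l - 3)*(l - 2)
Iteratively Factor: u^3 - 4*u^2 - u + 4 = (u - 4)*(u^2 - 1) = (u - 4)*(u - 1)*(u + 1)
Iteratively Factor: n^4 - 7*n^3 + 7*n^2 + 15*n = (n + 1)*(n^3 - 8*n^2 + 15*n) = (n - 5)*(n + 1)*(n^2 - 3*n) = (n - 5)*(n - 3)*(n + 1)*(n)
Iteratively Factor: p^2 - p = (p)*(p - 1)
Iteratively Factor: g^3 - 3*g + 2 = (g + 2)*(g^2 - 2*g + 1) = (g - 1)*(g + 2)*(g - 1)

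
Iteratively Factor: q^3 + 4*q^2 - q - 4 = (q - 1)*(q^2 + 5*q + 4) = (q - 1)*(q + 1)*(q + 4)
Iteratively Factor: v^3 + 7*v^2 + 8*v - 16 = (v + 4)*(v^2 + 3*v - 4) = (v - 1)*(v + 4)*(v + 4)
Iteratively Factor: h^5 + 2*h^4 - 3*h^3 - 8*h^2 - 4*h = (h + 1)*(h^4 + h^3 - 4*h^2 - 4*h) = h*(h + 1)*(h^3 + h^2 - 4*h - 4) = h*(h + 1)*(h + 2)*(h^2 - h - 2) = h*(h + 1)^2*(h + 2)*(h - 2)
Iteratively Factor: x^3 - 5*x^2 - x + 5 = (x - 1)*(x^2 - 4*x - 5) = (x - 5)*(x - 1)*(x + 1)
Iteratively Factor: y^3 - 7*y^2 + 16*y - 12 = (y - 2)*(y^2 - 5*y + 6) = (y - 3)*(y - 2)*(y - 2)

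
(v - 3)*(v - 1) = v^2 - 4*v + 3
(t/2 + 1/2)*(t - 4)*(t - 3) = t^3/2 - 3*t^2 + 5*t/2 + 6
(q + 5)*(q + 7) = q^2 + 12*q + 35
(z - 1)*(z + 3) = z^2 + 2*z - 3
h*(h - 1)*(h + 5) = h^3 + 4*h^2 - 5*h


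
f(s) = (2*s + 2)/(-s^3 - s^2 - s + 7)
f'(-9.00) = -0.00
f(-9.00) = -0.02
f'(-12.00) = 0.00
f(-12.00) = -0.01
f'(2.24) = 0.83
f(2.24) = -0.56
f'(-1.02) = 0.25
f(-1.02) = -0.00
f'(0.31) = 0.42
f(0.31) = 0.40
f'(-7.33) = -0.01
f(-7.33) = -0.04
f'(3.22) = 0.15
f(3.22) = -0.21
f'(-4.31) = -0.03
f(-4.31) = -0.09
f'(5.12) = 0.03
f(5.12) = -0.08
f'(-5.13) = -0.02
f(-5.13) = -0.07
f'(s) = (2*s + 2)*(3*s^2 + 2*s + 1)/(-s^3 - s^2 - s + 7)^2 + 2/(-s^3 - s^2 - s + 7)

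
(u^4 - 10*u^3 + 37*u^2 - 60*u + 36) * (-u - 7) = -u^5 + 3*u^4 + 33*u^3 - 199*u^2 + 384*u - 252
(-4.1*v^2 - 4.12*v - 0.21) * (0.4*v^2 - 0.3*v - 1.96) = -1.64*v^4 - 0.418*v^3 + 9.188*v^2 + 8.1382*v + 0.4116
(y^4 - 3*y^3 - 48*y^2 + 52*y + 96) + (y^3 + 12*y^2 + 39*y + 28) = y^4 - 2*y^3 - 36*y^2 + 91*y + 124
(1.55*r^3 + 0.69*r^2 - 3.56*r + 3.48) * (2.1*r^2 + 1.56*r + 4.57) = 3.255*r^5 + 3.867*r^4 + 0.6839*r^3 + 4.9077*r^2 - 10.8404*r + 15.9036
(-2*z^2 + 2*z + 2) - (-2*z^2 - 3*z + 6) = 5*z - 4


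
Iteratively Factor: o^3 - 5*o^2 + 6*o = (o)*(o^2 - 5*o + 6) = o*(o - 2)*(o - 3)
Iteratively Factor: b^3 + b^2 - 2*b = (b - 1)*(b^2 + 2*b) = (b - 1)*(b + 2)*(b)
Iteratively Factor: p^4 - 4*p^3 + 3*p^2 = (p)*(p^3 - 4*p^2 + 3*p) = p*(p - 1)*(p^2 - 3*p) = p*(p - 3)*(p - 1)*(p)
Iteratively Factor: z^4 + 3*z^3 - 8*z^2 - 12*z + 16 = (z + 2)*(z^3 + z^2 - 10*z + 8) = (z + 2)*(z + 4)*(z^2 - 3*z + 2) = (z - 2)*(z + 2)*(z + 4)*(z - 1)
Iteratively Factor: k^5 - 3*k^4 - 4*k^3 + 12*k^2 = (k - 3)*(k^4 - 4*k^2) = (k - 3)*(k + 2)*(k^3 - 2*k^2) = k*(k - 3)*(k + 2)*(k^2 - 2*k) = k*(k - 3)*(k - 2)*(k + 2)*(k)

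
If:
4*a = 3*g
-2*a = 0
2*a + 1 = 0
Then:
No Solution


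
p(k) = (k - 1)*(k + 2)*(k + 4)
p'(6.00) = 170.00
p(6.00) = 400.00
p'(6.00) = 170.00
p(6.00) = 400.00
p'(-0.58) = -2.79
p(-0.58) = -7.67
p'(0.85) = 12.67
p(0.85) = -2.07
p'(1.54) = 24.51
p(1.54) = 10.59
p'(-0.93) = -4.71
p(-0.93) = -6.34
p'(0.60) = 9.08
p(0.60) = -4.78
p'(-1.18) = -5.62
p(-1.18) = -5.04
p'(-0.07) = 1.31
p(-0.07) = -8.12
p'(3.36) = 69.47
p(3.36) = 93.10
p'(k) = (k - 1)*(k + 2) + (k - 1)*(k + 4) + (k + 2)*(k + 4) = 3*k^2 + 10*k + 2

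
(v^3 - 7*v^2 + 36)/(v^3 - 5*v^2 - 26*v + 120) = (v^2 - v - 6)/(v^2 + v - 20)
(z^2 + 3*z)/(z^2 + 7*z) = (z + 3)/(z + 7)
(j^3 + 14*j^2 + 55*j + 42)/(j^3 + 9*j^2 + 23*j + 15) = (j^2 + 13*j + 42)/(j^2 + 8*j + 15)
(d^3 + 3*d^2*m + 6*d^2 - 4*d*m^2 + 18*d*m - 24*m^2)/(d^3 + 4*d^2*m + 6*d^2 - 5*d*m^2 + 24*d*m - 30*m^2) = (d + 4*m)/(d + 5*m)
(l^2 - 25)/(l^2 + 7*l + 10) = (l - 5)/(l + 2)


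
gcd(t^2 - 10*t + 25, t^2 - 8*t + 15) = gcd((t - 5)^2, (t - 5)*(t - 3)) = t - 5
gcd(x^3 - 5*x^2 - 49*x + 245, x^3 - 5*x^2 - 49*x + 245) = x^3 - 5*x^2 - 49*x + 245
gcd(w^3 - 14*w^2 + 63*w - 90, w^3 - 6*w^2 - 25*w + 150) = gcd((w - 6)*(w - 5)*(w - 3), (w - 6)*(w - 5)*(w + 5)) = w^2 - 11*w + 30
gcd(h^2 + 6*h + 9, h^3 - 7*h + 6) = h + 3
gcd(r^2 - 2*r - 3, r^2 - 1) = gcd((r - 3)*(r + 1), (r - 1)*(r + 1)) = r + 1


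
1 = 1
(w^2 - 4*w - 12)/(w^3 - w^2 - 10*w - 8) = (w - 6)/(w^2 - 3*w - 4)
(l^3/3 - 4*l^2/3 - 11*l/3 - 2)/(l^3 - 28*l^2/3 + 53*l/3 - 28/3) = (l^3 - 4*l^2 - 11*l - 6)/(3*l^3 - 28*l^2 + 53*l - 28)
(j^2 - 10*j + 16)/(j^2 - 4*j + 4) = (j - 8)/(j - 2)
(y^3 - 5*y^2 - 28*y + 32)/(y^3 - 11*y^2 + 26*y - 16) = (y + 4)/(y - 2)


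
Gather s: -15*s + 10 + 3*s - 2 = 8 - 12*s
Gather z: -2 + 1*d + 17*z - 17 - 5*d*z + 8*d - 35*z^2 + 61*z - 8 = 9*d - 35*z^2 + z*(78 - 5*d) - 27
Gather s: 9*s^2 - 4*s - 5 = 9*s^2 - 4*s - 5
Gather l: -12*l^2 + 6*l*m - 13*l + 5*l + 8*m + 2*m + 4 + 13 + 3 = -12*l^2 + l*(6*m - 8) + 10*m + 20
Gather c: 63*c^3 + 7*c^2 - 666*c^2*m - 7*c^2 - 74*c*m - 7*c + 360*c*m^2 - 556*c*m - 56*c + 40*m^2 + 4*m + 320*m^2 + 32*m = 63*c^3 - 666*c^2*m + c*(360*m^2 - 630*m - 63) + 360*m^2 + 36*m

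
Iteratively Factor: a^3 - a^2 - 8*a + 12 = (a - 2)*(a^2 + a - 6) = (a - 2)^2*(a + 3)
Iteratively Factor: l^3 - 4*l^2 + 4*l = (l)*(l^2 - 4*l + 4) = l*(l - 2)*(l - 2)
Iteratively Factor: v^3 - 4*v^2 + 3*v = (v - 3)*(v^2 - v) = (v - 3)*(v - 1)*(v)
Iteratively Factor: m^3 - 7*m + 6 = (m + 3)*(m^2 - 3*m + 2) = (m - 2)*(m + 3)*(m - 1)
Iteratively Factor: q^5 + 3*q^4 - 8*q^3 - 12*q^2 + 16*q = (q - 2)*(q^4 + 5*q^3 + 2*q^2 - 8*q) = (q - 2)*(q + 2)*(q^3 + 3*q^2 - 4*q) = (q - 2)*(q + 2)*(q + 4)*(q^2 - q) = q*(q - 2)*(q + 2)*(q + 4)*(q - 1)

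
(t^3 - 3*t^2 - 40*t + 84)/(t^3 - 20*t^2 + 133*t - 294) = (t^2 + 4*t - 12)/(t^2 - 13*t + 42)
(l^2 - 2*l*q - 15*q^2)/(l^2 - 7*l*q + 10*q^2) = (-l - 3*q)/(-l + 2*q)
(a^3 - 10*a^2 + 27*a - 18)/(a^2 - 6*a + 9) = (a^2 - 7*a + 6)/(a - 3)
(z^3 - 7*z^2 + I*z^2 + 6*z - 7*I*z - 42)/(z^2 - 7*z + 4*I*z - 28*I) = (z^2 + I*z + 6)/(z + 4*I)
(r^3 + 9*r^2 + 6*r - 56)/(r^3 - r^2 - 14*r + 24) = (r + 7)/(r - 3)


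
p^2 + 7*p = p*(p + 7)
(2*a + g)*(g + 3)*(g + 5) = 2*a*g^2 + 16*a*g + 30*a + g^3 + 8*g^2 + 15*g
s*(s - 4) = s^2 - 4*s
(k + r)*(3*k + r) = 3*k^2 + 4*k*r + r^2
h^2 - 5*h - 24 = (h - 8)*(h + 3)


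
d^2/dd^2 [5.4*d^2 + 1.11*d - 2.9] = 10.8000000000000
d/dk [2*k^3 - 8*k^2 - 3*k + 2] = 6*k^2 - 16*k - 3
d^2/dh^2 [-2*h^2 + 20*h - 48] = -4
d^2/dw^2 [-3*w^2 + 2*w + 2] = -6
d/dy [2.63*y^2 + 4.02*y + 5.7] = 5.26*y + 4.02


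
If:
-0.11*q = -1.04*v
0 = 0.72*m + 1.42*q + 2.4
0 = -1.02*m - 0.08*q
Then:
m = 0.14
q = -1.76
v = -0.19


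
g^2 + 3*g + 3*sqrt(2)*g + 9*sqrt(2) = (g + 3)*(g + 3*sqrt(2))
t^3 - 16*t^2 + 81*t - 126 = (t - 7)*(t - 6)*(t - 3)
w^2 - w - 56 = (w - 8)*(w + 7)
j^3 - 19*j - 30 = (j - 5)*(j + 2)*(j + 3)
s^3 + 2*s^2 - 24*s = s*(s - 4)*(s + 6)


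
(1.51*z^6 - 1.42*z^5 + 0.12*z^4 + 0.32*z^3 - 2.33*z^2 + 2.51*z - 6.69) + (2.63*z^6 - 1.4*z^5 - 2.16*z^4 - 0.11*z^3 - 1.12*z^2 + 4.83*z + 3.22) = 4.14*z^6 - 2.82*z^5 - 2.04*z^4 + 0.21*z^3 - 3.45*z^2 + 7.34*z - 3.47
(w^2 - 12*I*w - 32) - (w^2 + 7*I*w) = -19*I*w - 32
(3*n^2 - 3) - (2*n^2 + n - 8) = n^2 - n + 5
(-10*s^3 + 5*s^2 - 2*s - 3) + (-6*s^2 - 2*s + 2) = -10*s^3 - s^2 - 4*s - 1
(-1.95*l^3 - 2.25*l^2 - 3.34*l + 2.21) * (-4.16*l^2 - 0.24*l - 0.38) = 8.112*l^5 + 9.828*l^4 + 15.1754*l^3 - 7.537*l^2 + 0.7388*l - 0.8398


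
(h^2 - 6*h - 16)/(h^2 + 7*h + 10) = (h - 8)/(h + 5)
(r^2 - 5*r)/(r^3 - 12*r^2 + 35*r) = 1/(r - 7)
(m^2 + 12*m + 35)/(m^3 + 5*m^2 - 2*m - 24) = (m^2 + 12*m + 35)/(m^3 + 5*m^2 - 2*m - 24)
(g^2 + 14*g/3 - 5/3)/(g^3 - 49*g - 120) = (g - 1/3)/(g^2 - 5*g - 24)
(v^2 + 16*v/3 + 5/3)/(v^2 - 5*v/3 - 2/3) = (v + 5)/(v - 2)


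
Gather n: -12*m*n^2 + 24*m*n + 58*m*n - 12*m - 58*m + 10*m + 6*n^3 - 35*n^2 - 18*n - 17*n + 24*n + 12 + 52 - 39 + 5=-60*m + 6*n^3 + n^2*(-12*m - 35) + n*(82*m - 11) + 30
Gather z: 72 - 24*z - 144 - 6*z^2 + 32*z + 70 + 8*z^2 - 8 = 2*z^2 + 8*z - 10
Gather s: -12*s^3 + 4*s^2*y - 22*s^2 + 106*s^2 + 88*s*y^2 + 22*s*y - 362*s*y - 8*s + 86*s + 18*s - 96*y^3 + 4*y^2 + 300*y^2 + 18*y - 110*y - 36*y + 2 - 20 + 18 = -12*s^3 + s^2*(4*y + 84) + s*(88*y^2 - 340*y + 96) - 96*y^3 + 304*y^2 - 128*y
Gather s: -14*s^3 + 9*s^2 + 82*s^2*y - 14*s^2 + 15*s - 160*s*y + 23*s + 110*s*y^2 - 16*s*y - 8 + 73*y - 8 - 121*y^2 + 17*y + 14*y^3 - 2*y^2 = -14*s^3 + s^2*(82*y - 5) + s*(110*y^2 - 176*y + 38) + 14*y^3 - 123*y^2 + 90*y - 16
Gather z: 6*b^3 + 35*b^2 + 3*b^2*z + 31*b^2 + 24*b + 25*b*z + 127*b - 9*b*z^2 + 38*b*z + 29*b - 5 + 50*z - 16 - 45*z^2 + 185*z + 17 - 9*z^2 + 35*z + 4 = 6*b^3 + 66*b^2 + 180*b + z^2*(-9*b - 54) + z*(3*b^2 + 63*b + 270)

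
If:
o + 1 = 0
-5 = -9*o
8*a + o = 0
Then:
No Solution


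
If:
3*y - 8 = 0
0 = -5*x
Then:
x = 0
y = 8/3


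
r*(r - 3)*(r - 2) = r^3 - 5*r^2 + 6*r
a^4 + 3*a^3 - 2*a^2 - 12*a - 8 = (a - 2)*(a + 1)*(a + 2)^2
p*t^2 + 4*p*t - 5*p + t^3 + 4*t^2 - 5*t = (p + t)*(t - 1)*(t + 5)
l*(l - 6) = l^2 - 6*l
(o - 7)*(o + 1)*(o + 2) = o^3 - 4*o^2 - 19*o - 14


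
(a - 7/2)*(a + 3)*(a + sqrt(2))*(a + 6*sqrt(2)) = a^4 - a^3/2 + 7*sqrt(2)*a^3 - 7*sqrt(2)*a^2/2 + 3*a^2/2 - 147*sqrt(2)*a/2 - 6*a - 126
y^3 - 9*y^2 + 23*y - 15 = (y - 5)*(y - 3)*(y - 1)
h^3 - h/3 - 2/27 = (h - 2/3)*(h + 1/3)^2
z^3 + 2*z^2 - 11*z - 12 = (z - 3)*(z + 1)*(z + 4)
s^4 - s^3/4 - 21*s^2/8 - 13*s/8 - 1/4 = (s - 2)*(s + 1/4)*(s + 1/2)*(s + 1)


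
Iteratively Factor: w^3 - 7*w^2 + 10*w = (w - 2)*(w^2 - 5*w) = w*(w - 2)*(w - 5)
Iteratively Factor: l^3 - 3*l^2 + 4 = (l + 1)*(l^2 - 4*l + 4) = (l - 2)*(l + 1)*(l - 2)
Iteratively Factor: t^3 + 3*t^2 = (t)*(t^2 + 3*t) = t^2*(t + 3)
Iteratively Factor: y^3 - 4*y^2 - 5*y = (y + 1)*(y^2 - 5*y) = y*(y + 1)*(y - 5)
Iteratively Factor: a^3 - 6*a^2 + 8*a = (a - 2)*(a^2 - 4*a) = (a - 4)*(a - 2)*(a)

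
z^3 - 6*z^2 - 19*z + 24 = (z - 8)*(z - 1)*(z + 3)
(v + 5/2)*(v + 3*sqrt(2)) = v^2 + 5*v/2 + 3*sqrt(2)*v + 15*sqrt(2)/2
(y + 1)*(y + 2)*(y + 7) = y^3 + 10*y^2 + 23*y + 14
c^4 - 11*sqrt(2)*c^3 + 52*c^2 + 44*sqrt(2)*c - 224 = (c - 2)*(c + 2)*(c - 7*sqrt(2))*(c - 4*sqrt(2))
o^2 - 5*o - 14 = (o - 7)*(o + 2)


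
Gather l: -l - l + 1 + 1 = 2 - 2*l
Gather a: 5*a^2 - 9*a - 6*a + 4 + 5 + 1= 5*a^2 - 15*a + 10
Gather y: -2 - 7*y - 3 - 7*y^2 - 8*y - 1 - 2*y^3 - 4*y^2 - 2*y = -2*y^3 - 11*y^2 - 17*y - 6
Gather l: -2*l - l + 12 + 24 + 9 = 45 - 3*l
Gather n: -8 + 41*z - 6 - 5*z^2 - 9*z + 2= -5*z^2 + 32*z - 12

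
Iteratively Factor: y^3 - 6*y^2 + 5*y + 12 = (y - 3)*(y^2 - 3*y - 4) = (y - 3)*(y + 1)*(y - 4)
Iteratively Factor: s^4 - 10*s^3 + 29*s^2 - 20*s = (s)*(s^3 - 10*s^2 + 29*s - 20) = s*(s - 1)*(s^2 - 9*s + 20) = s*(s - 4)*(s - 1)*(s - 5)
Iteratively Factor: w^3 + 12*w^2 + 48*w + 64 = (w + 4)*(w^2 + 8*w + 16) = (w + 4)^2*(w + 4)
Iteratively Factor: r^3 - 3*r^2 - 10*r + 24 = (r - 2)*(r^2 - r - 12) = (r - 2)*(r + 3)*(r - 4)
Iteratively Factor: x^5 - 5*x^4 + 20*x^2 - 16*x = (x - 1)*(x^4 - 4*x^3 - 4*x^2 + 16*x) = (x - 4)*(x - 1)*(x^3 - 4*x) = x*(x - 4)*(x - 1)*(x^2 - 4) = x*(x - 4)*(x - 1)*(x + 2)*(x - 2)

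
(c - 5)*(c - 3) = c^2 - 8*c + 15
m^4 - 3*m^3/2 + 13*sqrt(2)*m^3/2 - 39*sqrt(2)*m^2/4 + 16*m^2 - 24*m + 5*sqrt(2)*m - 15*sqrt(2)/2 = (m - 3/2)*(m + sqrt(2)/2)*(m + sqrt(2))*(m + 5*sqrt(2))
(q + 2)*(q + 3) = q^2 + 5*q + 6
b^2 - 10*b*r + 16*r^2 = (b - 8*r)*(b - 2*r)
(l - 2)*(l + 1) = l^2 - l - 2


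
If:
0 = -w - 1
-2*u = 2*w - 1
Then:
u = 3/2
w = -1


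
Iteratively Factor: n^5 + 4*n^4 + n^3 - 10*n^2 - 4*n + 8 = (n + 2)*(n^4 + 2*n^3 - 3*n^2 - 4*n + 4) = (n + 2)^2*(n^3 - 3*n + 2) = (n - 1)*(n + 2)^2*(n^2 + n - 2) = (n - 1)^2*(n + 2)^2*(n + 2)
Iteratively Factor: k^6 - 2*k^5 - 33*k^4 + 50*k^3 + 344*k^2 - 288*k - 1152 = (k + 4)*(k^5 - 6*k^4 - 9*k^3 + 86*k^2 - 288) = (k + 2)*(k + 4)*(k^4 - 8*k^3 + 7*k^2 + 72*k - 144) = (k - 4)*(k + 2)*(k + 4)*(k^3 - 4*k^2 - 9*k + 36) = (k - 4)^2*(k + 2)*(k + 4)*(k^2 - 9) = (k - 4)^2*(k + 2)*(k + 3)*(k + 4)*(k - 3)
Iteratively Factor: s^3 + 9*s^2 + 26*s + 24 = (s + 2)*(s^2 + 7*s + 12) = (s + 2)*(s + 3)*(s + 4)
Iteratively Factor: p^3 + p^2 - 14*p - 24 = (p + 3)*(p^2 - 2*p - 8) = (p - 4)*(p + 3)*(p + 2)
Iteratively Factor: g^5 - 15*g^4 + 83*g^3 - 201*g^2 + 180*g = (g - 3)*(g^4 - 12*g^3 + 47*g^2 - 60*g) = (g - 4)*(g - 3)*(g^3 - 8*g^2 + 15*g) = (g - 4)*(g - 3)^2*(g^2 - 5*g) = g*(g - 4)*(g - 3)^2*(g - 5)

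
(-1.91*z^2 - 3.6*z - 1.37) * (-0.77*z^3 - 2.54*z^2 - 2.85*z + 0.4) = 1.4707*z^5 + 7.6234*z^4 + 15.6424*z^3 + 12.9758*z^2 + 2.4645*z - 0.548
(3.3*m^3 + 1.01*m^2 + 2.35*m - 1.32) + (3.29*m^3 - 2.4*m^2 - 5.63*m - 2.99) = 6.59*m^3 - 1.39*m^2 - 3.28*m - 4.31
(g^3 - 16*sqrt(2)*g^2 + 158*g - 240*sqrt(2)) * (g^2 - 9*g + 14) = g^5 - 16*sqrt(2)*g^4 - 9*g^4 + 172*g^3 + 144*sqrt(2)*g^3 - 1422*g^2 - 464*sqrt(2)*g^2 + 2212*g + 2160*sqrt(2)*g - 3360*sqrt(2)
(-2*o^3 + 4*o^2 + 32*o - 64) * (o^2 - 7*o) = -2*o^5 + 18*o^4 + 4*o^3 - 288*o^2 + 448*o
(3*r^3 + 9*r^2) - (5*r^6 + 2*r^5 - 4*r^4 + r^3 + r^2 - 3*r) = -5*r^6 - 2*r^5 + 4*r^4 + 2*r^3 + 8*r^2 + 3*r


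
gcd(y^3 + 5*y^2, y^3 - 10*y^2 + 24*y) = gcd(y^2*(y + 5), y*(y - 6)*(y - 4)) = y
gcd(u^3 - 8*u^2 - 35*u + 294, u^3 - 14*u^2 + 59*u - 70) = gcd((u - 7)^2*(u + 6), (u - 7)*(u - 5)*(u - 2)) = u - 7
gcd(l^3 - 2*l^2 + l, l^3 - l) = l^2 - l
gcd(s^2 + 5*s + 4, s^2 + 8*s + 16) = s + 4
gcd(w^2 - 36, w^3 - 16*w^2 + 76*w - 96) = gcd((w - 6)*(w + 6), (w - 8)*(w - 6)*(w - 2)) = w - 6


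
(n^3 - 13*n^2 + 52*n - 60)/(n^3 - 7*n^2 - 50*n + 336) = (n^2 - 7*n + 10)/(n^2 - n - 56)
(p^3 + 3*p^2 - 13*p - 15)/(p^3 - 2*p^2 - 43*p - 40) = (p - 3)/(p - 8)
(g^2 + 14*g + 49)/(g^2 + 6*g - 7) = (g + 7)/(g - 1)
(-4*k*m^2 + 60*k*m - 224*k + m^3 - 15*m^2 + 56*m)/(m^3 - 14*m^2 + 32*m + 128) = (-4*k*m + 28*k + m^2 - 7*m)/(m^2 - 6*m - 16)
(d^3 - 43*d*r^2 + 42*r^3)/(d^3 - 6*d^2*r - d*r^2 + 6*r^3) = (d + 7*r)/(d + r)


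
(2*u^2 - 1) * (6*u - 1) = 12*u^3 - 2*u^2 - 6*u + 1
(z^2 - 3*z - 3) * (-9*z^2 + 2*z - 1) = -9*z^4 + 29*z^3 + 20*z^2 - 3*z + 3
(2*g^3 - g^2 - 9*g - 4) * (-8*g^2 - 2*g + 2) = -16*g^5 + 4*g^4 + 78*g^3 + 48*g^2 - 10*g - 8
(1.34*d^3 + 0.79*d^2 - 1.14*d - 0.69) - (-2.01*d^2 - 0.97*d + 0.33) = 1.34*d^3 + 2.8*d^2 - 0.17*d - 1.02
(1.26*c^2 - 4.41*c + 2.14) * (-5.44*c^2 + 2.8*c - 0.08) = -6.8544*c^4 + 27.5184*c^3 - 24.0904*c^2 + 6.3448*c - 0.1712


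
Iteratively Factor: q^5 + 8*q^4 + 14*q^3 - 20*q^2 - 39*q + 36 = (q + 3)*(q^4 + 5*q^3 - q^2 - 17*q + 12) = (q - 1)*(q + 3)*(q^3 + 6*q^2 + 5*q - 12) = (q - 1)*(q + 3)^2*(q^2 + 3*q - 4) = (q - 1)^2*(q + 3)^2*(q + 4)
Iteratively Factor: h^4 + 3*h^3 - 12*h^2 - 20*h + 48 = (h + 3)*(h^3 - 12*h + 16) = (h - 2)*(h + 3)*(h^2 + 2*h - 8) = (h - 2)*(h + 3)*(h + 4)*(h - 2)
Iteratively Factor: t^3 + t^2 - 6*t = (t)*(t^2 + t - 6) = t*(t - 2)*(t + 3)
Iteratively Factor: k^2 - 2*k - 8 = (k + 2)*(k - 4)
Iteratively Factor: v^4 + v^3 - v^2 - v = (v + 1)*(v^3 - v) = v*(v + 1)*(v^2 - 1) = v*(v + 1)^2*(v - 1)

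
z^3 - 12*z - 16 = (z - 4)*(z + 2)^2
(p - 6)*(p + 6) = p^2 - 36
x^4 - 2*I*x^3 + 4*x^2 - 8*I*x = x*(x - 2*I)^2*(x + 2*I)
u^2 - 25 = (u - 5)*(u + 5)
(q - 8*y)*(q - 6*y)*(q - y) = q^3 - 15*q^2*y + 62*q*y^2 - 48*y^3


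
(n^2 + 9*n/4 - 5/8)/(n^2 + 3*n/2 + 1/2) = (8*n^2 + 18*n - 5)/(4*(2*n^2 + 3*n + 1))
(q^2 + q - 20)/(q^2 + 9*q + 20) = (q - 4)/(q + 4)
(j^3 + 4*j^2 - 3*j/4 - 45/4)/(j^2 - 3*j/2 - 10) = (2*j^2 + 3*j - 9)/(2*(j - 4))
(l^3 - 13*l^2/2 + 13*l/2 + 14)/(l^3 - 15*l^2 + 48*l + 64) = (l^2 - 15*l/2 + 14)/(l^2 - 16*l + 64)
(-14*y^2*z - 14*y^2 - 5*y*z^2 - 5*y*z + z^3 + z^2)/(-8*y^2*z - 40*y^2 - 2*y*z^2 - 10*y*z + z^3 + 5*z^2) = (7*y*z + 7*y - z^2 - z)/(4*y*z + 20*y - z^2 - 5*z)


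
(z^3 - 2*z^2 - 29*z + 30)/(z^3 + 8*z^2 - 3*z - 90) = (z^2 - 7*z + 6)/(z^2 + 3*z - 18)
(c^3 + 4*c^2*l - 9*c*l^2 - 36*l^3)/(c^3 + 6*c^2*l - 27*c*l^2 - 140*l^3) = (c^2 - 9*l^2)/(c^2 + 2*c*l - 35*l^2)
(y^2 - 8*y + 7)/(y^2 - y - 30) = (-y^2 + 8*y - 7)/(-y^2 + y + 30)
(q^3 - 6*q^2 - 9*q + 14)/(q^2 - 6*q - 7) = (q^2 + q - 2)/(q + 1)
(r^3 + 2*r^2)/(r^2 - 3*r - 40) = r^2*(r + 2)/(r^2 - 3*r - 40)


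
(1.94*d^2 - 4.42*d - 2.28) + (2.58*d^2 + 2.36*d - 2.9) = 4.52*d^2 - 2.06*d - 5.18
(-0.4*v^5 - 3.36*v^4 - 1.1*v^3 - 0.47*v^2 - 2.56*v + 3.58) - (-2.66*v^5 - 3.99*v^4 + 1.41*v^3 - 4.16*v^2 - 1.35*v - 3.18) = 2.26*v^5 + 0.63*v^4 - 2.51*v^3 + 3.69*v^2 - 1.21*v + 6.76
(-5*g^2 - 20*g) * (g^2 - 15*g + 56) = -5*g^4 + 55*g^3 + 20*g^2 - 1120*g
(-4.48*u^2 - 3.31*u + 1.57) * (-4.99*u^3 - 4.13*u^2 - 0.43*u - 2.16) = 22.3552*u^5 + 35.0193*u^4 + 7.7624*u^3 + 4.616*u^2 + 6.4745*u - 3.3912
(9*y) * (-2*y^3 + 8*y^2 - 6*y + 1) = -18*y^4 + 72*y^3 - 54*y^2 + 9*y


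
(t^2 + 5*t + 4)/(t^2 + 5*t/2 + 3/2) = 2*(t + 4)/(2*t + 3)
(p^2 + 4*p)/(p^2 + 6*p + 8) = p/(p + 2)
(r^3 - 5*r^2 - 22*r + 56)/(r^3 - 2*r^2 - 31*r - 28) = (r - 2)/(r + 1)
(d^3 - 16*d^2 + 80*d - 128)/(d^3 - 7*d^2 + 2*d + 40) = (d^2 - 12*d + 32)/(d^2 - 3*d - 10)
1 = 1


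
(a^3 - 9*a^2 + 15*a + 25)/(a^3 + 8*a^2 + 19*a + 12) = (a^2 - 10*a + 25)/(a^2 + 7*a + 12)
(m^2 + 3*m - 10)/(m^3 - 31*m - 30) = (m - 2)/(m^2 - 5*m - 6)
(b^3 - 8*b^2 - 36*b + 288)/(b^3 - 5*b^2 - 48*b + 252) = (b^2 - 2*b - 48)/(b^2 + b - 42)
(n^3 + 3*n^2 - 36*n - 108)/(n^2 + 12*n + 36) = (n^2 - 3*n - 18)/(n + 6)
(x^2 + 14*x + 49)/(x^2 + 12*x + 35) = (x + 7)/(x + 5)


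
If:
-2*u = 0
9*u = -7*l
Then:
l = 0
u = 0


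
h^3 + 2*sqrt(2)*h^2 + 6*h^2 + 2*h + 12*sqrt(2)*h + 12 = (h + 6)*(h + sqrt(2))^2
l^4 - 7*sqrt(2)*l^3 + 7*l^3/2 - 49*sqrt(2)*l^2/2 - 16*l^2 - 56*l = l*(l + 7/2)*(l - 8*sqrt(2))*(l + sqrt(2))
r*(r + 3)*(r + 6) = r^3 + 9*r^2 + 18*r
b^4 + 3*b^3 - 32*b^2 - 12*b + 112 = (b - 4)*(b - 2)*(b + 2)*(b + 7)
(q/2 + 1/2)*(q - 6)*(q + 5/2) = q^3/2 - 5*q^2/4 - 37*q/4 - 15/2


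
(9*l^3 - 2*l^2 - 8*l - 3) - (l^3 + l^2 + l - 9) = 8*l^3 - 3*l^2 - 9*l + 6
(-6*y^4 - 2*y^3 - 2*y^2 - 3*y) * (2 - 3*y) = 18*y^5 - 6*y^4 + 2*y^3 + 5*y^2 - 6*y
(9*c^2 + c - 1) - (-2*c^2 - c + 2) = 11*c^2 + 2*c - 3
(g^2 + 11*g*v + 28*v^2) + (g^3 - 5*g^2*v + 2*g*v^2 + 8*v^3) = g^3 - 5*g^2*v + g^2 + 2*g*v^2 + 11*g*v + 8*v^3 + 28*v^2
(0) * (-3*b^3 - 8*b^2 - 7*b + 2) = 0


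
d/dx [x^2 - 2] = 2*x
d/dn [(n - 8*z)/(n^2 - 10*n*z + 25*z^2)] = (n - 11*z)/(-n^3 + 15*n^2*z - 75*n*z^2 + 125*z^3)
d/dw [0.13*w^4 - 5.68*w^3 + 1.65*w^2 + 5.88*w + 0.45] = 0.52*w^3 - 17.04*w^2 + 3.3*w + 5.88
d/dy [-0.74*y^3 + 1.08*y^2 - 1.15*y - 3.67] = -2.22*y^2 + 2.16*y - 1.15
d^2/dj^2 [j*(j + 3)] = 2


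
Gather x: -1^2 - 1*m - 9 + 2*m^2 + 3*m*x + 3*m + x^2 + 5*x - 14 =2*m^2 + 2*m + x^2 + x*(3*m + 5) - 24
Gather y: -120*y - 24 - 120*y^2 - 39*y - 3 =-120*y^2 - 159*y - 27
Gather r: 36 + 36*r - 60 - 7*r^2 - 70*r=-7*r^2 - 34*r - 24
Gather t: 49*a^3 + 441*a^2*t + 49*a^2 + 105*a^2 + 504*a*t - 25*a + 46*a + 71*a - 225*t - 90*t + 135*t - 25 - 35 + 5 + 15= 49*a^3 + 154*a^2 + 92*a + t*(441*a^2 + 504*a - 180) - 40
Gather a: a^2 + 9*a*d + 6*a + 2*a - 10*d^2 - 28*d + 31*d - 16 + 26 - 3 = a^2 + a*(9*d + 8) - 10*d^2 + 3*d + 7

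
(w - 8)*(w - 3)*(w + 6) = w^3 - 5*w^2 - 42*w + 144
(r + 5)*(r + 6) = r^2 + 11*r + 30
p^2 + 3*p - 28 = (p - 4)*(p + 7)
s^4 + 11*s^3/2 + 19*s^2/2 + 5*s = s*(s + 1)*(s + 2)*(s + 5/2)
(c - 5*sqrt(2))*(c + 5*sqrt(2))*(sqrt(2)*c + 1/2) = sqrt(2)*c^3 + c^2/2 - 50*sqrt(2)*c - 25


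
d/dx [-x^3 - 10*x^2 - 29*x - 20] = -3*x^2 - 20*x - 29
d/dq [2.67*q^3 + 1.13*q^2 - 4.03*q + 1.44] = 8.01*q^2 + 2.26*q - 4.03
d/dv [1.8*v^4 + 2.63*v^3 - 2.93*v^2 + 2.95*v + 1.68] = 7.2*v^3 + 7.89*v^2 - 5.86*v + 2.95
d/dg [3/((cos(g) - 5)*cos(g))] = 3*(2*cos(g) - 5)*sin(g)/((cos(g) - 5)^2*cos(g)^2)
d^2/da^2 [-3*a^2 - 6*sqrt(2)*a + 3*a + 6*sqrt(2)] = -6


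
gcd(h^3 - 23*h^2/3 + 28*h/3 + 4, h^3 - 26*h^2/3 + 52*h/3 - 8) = h^2 - 8*h + 12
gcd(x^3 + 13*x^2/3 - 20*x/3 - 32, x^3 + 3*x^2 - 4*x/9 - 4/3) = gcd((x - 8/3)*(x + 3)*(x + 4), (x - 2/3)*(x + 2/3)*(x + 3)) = x + 3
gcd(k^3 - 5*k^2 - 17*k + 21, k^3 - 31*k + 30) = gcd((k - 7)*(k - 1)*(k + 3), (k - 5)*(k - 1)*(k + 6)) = k - 1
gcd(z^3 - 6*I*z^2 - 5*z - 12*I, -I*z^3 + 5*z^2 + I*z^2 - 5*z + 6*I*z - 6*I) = 1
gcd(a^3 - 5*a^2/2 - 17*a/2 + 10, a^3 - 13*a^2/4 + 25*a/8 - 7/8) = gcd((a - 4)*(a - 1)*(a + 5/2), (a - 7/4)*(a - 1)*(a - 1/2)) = a - 1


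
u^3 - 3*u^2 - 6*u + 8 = (u - 4)*(u - 1)*(u + 2)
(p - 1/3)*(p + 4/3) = p^2 + p - 4/9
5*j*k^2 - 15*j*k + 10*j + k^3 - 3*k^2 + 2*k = (5*j + k)*(k - 2)*(k - 1)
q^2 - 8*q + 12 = (q - 6)*(q - 2)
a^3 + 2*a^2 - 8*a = a*(a - 2)*(a + 4)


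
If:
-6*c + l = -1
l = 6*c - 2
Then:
No Solution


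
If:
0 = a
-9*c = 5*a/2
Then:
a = 0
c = 0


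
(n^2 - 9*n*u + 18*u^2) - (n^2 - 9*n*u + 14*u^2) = 4*u^2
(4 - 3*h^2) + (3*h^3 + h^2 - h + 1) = 3*h^3 - 2*h^2 - h + 5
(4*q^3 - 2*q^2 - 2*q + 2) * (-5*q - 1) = -20*q^4 + 6*q^3 + 12*q^2 - 8*q - 2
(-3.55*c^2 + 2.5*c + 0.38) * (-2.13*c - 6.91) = 7.5615*c^3 + 19.2055*c^2 - 18.0844*c - 2.6258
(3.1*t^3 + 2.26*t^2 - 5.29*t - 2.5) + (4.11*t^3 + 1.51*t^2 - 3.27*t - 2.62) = 7.21*t^3 + 3.77*t^2 - 8.56*t - 5.12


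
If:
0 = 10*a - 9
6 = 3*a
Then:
No Solution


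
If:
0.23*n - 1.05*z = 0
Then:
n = 4.56521739130435*z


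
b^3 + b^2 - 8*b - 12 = (b - 3)*(b + 2)^2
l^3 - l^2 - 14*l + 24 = (l - 3)*(l - 2)*(l + 4)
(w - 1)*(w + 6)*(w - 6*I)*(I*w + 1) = I*w^4 + 7*w^3 + 5*I*w^3 + 35*w^2 - 12*I*w^2 - 42*w - 30*I*w + 36*I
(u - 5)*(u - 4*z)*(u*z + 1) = u^3*z - 4*u^2*z^2 - 5*u^2*z + u^2 + 20*u*z^2 - 4*u*z - 5*u + 20*z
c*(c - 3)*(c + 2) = c^3 - c^2 - 6*c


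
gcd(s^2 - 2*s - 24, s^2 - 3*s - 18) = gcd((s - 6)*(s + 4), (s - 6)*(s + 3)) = s - 6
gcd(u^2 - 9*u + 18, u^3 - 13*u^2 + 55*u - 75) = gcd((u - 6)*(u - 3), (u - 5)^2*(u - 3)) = u - 3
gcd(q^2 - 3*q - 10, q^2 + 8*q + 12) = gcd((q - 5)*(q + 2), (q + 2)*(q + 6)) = q + 2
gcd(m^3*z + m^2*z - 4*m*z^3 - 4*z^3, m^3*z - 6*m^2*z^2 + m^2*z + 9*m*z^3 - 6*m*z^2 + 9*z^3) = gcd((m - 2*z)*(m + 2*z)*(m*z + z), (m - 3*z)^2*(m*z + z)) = m*z + z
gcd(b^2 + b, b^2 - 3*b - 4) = b + 1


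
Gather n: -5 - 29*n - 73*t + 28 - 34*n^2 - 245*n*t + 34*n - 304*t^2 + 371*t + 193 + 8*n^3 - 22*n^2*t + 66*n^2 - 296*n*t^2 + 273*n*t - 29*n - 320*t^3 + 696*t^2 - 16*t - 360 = 8*n^3 + n^2*(32 - 22*t) + n*(-296*t^2 + 28*t - 24) - 320*t^3 + 392*t^2 + 282*t - 144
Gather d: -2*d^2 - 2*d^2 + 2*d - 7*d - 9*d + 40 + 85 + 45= -4*d^2 - 14*d + 170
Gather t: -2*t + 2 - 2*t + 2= 4 - 4*t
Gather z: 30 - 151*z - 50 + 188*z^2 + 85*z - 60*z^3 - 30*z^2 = -60*z^3 + 158*z^2 - 66*z - 20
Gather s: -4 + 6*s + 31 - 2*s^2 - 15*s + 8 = -2*s^2 - 9*s + 35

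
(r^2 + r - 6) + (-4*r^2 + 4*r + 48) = -3*r^2 + 5*r + 42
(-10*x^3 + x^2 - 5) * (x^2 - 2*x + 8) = -10*x^5 + 21*x^4 - 82*x^3 + 3*x^2 + 10*x - 40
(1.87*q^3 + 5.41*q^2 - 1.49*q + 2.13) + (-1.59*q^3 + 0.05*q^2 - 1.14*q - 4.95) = 0.28*q^3 + 5.46*q^2 - 2.63*q - 2.82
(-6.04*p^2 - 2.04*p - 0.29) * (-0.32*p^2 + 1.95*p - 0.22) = 1.9328*p^4 - 11.1252*p^3 - 2.5564*p^2 - 0.1167*p + 0.0638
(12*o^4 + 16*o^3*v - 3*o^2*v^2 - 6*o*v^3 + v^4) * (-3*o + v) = -36*o^5 - 36*o^4*v + 25*o^3*v^2 + 15*o^2*v^3 - 9*o*v^4 + v^5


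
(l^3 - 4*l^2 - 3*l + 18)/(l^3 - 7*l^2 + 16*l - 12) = (l^2 - l - 6)/(l^2 - 4*l + 4)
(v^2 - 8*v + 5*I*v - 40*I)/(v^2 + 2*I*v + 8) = (v^2 + v*(-8 + 5*I) - 40*I)/(v^2 + 2*I*v + 8)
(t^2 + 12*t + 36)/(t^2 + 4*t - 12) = (t + 6)/(t - 2)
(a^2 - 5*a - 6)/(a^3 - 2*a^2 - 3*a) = (a - 6)/(a*(a - 3))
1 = 1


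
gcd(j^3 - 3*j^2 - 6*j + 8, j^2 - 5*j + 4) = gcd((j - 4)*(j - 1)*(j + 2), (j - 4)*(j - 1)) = j^2 - 5*j + 4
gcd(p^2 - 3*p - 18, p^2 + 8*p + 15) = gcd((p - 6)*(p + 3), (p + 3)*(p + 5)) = p + 3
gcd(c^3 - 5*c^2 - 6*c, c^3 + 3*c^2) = c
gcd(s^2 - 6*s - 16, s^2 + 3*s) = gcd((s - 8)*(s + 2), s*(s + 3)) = 1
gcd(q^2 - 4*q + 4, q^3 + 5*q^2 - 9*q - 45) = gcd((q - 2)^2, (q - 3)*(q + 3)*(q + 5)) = 1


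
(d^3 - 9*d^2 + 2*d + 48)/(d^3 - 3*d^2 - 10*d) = (d^2 - 11*d + 24)/(d*(d - 5))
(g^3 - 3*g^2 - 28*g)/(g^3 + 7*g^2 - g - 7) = g*(g^2 - 3*g - 28)/(g^3 + 7*g^2 - g - 7)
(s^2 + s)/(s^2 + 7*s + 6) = s/(s + 6)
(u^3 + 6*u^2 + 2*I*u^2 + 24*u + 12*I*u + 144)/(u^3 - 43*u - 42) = (u^2 + 2*I*u + 24)/(u^2 - 6*u - 7)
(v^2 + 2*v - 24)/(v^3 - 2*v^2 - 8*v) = (v + 6)/(v*(v + 2))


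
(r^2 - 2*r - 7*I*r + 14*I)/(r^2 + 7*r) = (r^2 - 2*r - 7*I*r + 14*I)/(r*(r + 7))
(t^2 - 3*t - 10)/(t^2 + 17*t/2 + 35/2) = 2*(t^2 - 3*t - 10)/(2*t^2 + 17*t + 35)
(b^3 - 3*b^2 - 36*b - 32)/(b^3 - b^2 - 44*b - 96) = (b + 1)/(b + 3)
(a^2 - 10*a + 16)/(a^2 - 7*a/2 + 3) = 2*(a - 8)/(2*a - 3)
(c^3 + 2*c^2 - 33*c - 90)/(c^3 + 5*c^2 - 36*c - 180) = (c + 3)/(c + 6)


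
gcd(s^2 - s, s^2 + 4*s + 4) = 1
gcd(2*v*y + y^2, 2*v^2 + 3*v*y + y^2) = 2*v + y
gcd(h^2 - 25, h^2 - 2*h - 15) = h - 5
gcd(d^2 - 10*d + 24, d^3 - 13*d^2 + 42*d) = d - 6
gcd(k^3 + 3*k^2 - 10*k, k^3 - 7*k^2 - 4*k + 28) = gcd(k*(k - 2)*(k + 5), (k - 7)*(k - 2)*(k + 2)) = k - 2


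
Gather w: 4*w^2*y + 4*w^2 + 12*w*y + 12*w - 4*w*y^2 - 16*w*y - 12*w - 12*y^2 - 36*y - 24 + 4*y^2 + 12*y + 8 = w^2*(4*y + 4) + w*(-4*y^2 - 4*y) - 8*y^2 - 24*y - 16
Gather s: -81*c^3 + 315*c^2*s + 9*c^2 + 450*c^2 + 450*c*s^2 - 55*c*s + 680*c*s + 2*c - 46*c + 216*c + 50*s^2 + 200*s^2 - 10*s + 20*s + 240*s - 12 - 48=-81*c^3 + 459*c^2 + 172*c + s^2*(450*c + 250) + s*(315*c^2 + 625*c + 250) - 60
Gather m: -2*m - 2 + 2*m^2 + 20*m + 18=2*m^2 + 18*m + 16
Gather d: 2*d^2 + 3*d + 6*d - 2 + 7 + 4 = 2*d^2 + 9*d + 9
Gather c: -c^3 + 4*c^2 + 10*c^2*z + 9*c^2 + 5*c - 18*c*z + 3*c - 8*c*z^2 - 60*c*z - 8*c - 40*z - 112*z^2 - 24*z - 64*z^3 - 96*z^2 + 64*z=-c^3 + c^2*(10*z + 13) + c*(-8*z^2 - 78*z) - 64*z^3 - 208*z^2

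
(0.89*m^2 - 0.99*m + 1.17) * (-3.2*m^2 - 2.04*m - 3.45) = -2.848*m^4 + 1.3524*m^3 - 4.7949*m^2 + 1.0287*m - 4.0365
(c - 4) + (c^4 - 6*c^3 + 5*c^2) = c^4 - 6*c^3 + 5*c^2 + c - 4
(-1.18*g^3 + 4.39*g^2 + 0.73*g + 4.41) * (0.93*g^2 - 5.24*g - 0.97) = -1.0974*g^5 + 10.2659*g^4 - 21.1801*g^3 - 3.9822*g^2 - 23.8165*g - 4.2777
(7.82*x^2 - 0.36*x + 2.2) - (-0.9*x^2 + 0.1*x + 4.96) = 8.72*x^2 - 0.46*x - 2.76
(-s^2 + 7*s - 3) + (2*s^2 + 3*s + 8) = s^2 + 10*s + 5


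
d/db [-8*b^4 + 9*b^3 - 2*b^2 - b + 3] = -32*b^3 + 27*b^2 - 4*b - 1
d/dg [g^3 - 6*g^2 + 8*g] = 3*g^2 - 12*g + 8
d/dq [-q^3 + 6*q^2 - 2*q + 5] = -3*q^2 + 12*q - 2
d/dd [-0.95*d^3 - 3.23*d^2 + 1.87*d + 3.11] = -2.85*d^2 - 6.46*d + 1.87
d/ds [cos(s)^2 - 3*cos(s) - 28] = (3 - 2*cos(s))*sin(s)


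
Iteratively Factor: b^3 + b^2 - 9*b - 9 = (b + 3)*(b^2 - 2*b - 3) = (b + 1)*(b + 3)*(b - 3)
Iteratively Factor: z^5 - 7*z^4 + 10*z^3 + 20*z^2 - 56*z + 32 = (z - 1)*(z^4 - 6*z^3 + 4*z^2 + 24*z - 32) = (z - 1)*(z + 2)*(z^3 - 8*z^2 + 20*z - 16) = (z - 2)*(z - 1)*(z + 2)*(z^2 - 6*z + 8) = (z - 2)^2*(z - 1)*(z + 2)*(z - 4)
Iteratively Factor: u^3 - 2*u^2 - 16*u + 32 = (u + 4)*(u^2 - 6*u + 8) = (u - 4)*(u + 4)*(u - 2)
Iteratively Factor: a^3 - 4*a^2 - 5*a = (a)*(a^2 - 4*a - 5) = a*(a - 5)*(a + 1)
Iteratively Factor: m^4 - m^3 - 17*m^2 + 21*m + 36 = (m - 3)*(m^3 + 2*m^2 - 11*m - 12) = (m - 3)*(m + 1)*(m^2 + m - 12) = (m - 3)^2*(m + 1)*(m + 4)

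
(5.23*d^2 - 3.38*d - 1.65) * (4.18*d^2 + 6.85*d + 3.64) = 21.8614*d^4 + 21.6971*d^3 - 11.0128*d^2 - 23.6057*d - 6.006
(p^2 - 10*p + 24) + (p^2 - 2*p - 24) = 2*p^2 - 12*p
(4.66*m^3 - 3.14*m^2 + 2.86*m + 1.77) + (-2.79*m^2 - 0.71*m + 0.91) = 4.66*m^3 - 5.93*m^2 + 2.15*m + 2.68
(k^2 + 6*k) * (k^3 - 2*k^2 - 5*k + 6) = k^5 + 4*k^4 - 17*k^3 - 24*k^2 + 36*k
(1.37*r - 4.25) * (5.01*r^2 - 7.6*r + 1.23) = 6.8637*r^3 - 31.7045*r^2 + 33.9851*r - 5.2275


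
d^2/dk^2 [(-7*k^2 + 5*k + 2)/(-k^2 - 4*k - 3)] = 2*(-33*k^3 - 69*k^2 + 21*k + 97)/(k^6 + 12*k^5 + 57*k^4 + 136*k^3 + 171*k^2 + 108*k + 27)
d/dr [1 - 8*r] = -8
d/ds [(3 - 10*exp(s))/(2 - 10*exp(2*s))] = 5*(-(10*exp(s) - 3)*exp(s) + 5*exp(2*s) - 1)*exp(s)/(5*exp(2*s) - 1)^2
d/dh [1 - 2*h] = -2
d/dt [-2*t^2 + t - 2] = 1 - 4*t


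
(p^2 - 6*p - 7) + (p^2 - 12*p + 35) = 2*p^2 - 18*p + 28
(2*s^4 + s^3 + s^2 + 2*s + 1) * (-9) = -18*s^4 - 9*s^3 - 9*s^2 - 18*s - 9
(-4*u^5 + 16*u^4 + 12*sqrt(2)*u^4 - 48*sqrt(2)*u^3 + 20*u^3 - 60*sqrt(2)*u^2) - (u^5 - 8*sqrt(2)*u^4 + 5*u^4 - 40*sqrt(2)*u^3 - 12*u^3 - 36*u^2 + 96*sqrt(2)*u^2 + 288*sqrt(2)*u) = -5*u^5 + 11*u^4 + 20*sqrt(2)*u^4 - 8*sqrt(2)*u^3 + 32*u^3 - 156*sqrt(2)*u^2 + 36*u^2 - 288*sqrt(2)*u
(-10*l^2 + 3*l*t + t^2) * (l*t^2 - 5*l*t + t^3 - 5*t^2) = -10*l^3*t^2 + 50*l^3*t - 7*l^2*t^3 + 35*l^2*t^2 + 4*l*t^4 - 20*l*t^3 + t^5 - 5*t^4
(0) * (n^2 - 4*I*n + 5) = 0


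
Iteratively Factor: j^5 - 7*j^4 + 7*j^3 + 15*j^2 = (j + 1)*(j^4 - 8*j^3 + 15*j^2) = j*(j + 1)*(j^3 - 8*j^2 + 15*j) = j*(j - 5)*(j + 1)*(j^2 - 3*j) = j^2*(j - 5)*(j + 1)*(j - 3)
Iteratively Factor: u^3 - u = (u)*(u^2 - 1) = u*(u + 1)*(u - 1)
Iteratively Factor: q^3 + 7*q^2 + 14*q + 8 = (q + 2)*(q^2 + 5*q + 4) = (q + 1)*(q + 2)*(q + 4)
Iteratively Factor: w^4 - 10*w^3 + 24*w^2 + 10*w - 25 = (w + 1)*(w^3 - 11*w^2 + 35*w - 25) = (w - 5)*(w + 1)*(w^2 - 6*w + 5) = (w - 5)*(w - 1)*(w + 1)*(w - 5)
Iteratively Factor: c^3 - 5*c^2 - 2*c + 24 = (c + 2)*(c^2 - 7*c + 12) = (c - 4)*(c + 2)*(c - 3)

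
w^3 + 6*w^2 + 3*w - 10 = (w - 1)*(w + 2)*(w + 5)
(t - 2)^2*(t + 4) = t^3 - 12*t + 16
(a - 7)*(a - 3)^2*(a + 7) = a^4 - 6*a^3 - 40*a^2 + 294*a - 441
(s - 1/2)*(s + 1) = s^2 + s/2 - 1/2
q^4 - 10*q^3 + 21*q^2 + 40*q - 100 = (q - 5)^2*(q - 2)*(q + 2)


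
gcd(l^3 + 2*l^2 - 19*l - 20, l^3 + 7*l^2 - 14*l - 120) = l^2 + l - 20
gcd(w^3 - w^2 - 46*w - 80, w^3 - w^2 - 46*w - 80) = w^3 - w^2 - 46*w - 80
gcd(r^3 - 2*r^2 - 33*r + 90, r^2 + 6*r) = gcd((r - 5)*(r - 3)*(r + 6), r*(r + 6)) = r + 6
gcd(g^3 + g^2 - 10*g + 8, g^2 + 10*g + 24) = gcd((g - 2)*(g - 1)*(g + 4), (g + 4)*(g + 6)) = g + 4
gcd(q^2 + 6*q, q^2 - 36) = q + 6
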